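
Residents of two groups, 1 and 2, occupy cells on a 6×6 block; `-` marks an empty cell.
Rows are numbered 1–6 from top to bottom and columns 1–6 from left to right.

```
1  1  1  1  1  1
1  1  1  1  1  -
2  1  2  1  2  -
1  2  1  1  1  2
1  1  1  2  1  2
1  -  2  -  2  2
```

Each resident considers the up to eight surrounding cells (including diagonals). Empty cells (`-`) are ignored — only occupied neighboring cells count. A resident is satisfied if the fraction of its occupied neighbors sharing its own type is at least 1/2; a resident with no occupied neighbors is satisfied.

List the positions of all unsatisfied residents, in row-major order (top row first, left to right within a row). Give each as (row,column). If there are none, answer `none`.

(1,1)1 3/3 ok
(1,2)1 5/5 ok
(1,3)1 5/5 ok
(1,4)1 5/5 ok
(1,5)1 4/4 ok
(1,6)1 2/2 ok
(2,1)1 4/5 ok
(2,2)1 6/8 ok
(2,3)1 7/8 ok
(2,4)1 6/8 ok
(2,5)1 5/6 ok
(3,1)2 1/5 unhappy
(3,2)1 5/8 ok
(3,3)2 1/8 unhappy
(3,4)1 6/8 ok
(3,5)2 1/6 unhappy
(4,1)1 3/5 ok
(4,2)2 2/8 unhappy
(4,3)1 5/8 ok
(4,4)1 5/8 ok
(4,5)1 3/7 unhappy
(4,6)2 2/4 ok
(5,1)1 3/4 ok
(5,2)1 5/7 ok
(5,3)1 3/6 ok
(5,4)2 2/7 unhappy
(5,5)1 2/7 unhappy
(5,6)2 3/5 ok
(6,1)1 2/2 ok
(6,3)2 1/3 unhappy
(6,5)2 3/4 ok
(6,6)2 2/3 ok

(3,1), (3,3), (3,5), (4,2), (4,5), (5,4), (5,5), (6,3)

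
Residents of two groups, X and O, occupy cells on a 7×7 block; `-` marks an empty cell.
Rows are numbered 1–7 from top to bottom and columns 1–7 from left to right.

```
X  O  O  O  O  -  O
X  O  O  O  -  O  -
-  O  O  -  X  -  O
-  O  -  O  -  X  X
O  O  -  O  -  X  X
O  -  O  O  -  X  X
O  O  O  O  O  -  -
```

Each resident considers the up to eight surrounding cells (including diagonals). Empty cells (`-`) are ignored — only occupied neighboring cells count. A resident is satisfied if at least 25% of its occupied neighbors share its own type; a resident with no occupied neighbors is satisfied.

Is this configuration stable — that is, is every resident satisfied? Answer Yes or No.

Row 1: (1,1)X 1/3 ok · (1,2)O 3/5 ok · (1,3)O 5/5 ok · (1,4)O 4/4 ok · (1,5)O 3/3 ok · (1,7)O 1/1 ok
Row 2: (2,1)X 1/4 ok · (2,2)O 5/7 ok · (2,3)O 7/7 ok · (2,4)O 5/6 ok · (2,6)O 3/4 ok
Row 3: (3,2)O 4/5 ok · (3,3)O 6/6 ok · (3,5)X 1/4 ok · (3,7)O 1/3 ok
Row 4: (4,2)O 4/4 ok · (4,4)O 2/3 ok · (4,6)X 4/5 ok · (4,7)X 3/4 ok
Row 5: (5,1)O 3/3 ok · (5,2)O 4/4 ok · (5,4)O 3/3 ok · (5,6)X 5/5 ok · (5,7)X 5/5 ok
Row 6: (6,1)O 4/4 ok · (6,3)O 6/6 ok · (6,4)O 5/5 ok · (6,6)X 3/4 ok · (6,7)X 3/3 ok
Row 7: (7,1)O 2/2 ok · (7,2)O 4/4 ok · (7,3)O 4/4 ok · (7,4)O 4/4 ok · (7,5)O 2/3 ok
All meet the threshold, so the configuration is stable.

Yes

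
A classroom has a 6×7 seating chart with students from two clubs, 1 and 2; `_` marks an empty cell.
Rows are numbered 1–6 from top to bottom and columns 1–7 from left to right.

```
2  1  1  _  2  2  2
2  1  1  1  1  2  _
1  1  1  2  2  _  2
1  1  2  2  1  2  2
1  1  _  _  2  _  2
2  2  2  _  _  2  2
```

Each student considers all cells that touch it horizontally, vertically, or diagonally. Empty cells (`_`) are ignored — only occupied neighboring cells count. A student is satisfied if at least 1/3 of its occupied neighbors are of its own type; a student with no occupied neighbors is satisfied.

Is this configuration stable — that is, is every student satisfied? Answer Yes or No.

(1,1)2 1/3 ✓
(1,2)1 3/5 ✓
(1,3)1 4/4 ✓
(1,5)2 2/4 ✓
(1,6)2 3/4 ✓
(1,7)2 2/2 ✓
(2,1)2 1/5 ✗
(2,2)1 6/8 ✓
(2,3)1 6/7 ✓
(2,4)1 4/7 ✓
(2,5)1 1/6 ✗
(2,6)2 5/6 ✓
(3,1)1 4/5 ✓
(3,2)1 6/8 ✓
(3,3)1 5/8 ✓
(3,4)2 3/8 ✓
(3,5)2 4/7 ✓
(3,7)2 3/3 ✓
(4,1)1 5/5 ✓
(4,2)1 6/7 ✓
(4,3)2 2/6 ✓
(4,4)2 4/6 ✓
(4,5)1 0/5 ✗
(4,6)2 5/6 ✓
(4,7)2 3/3 ✓
(5,1)1 3/5 ✓
(5,2)1 3/7 ✓
(5,5)2 3/4 ✓
(5,7)2 4/4 ✓
(6,1)2 1/3 ✓
(6,2)2 2/4 ✓
(6,3)2 1/2 ✓
(6,6)2 3/3 ✓
(6,7)2 2/2 ✓
For instance (2,1) has only 1/5 same-type neighbors, below 1/3.

No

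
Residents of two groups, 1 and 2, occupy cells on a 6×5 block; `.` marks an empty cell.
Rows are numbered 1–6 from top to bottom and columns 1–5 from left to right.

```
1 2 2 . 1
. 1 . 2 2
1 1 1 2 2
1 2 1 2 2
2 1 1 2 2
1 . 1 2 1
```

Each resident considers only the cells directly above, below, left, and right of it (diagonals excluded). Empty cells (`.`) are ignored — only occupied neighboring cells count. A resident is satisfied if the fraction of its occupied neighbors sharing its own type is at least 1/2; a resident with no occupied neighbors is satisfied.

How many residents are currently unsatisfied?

10

Row 1: (1,1)1 0/1 ✗ · (1,2)2 1/3 ✗ · (1,3)2 1/1 ✓ · (1,5)1 0/1 ✗
Row 2: (2,2)1 1/2 ✓ · (2,4)2 2/2 ✓ · (2,5)2 2/3 ✓
Row 3: (3,1)1 2/2 ✓ · (3,2)1 3/4 ✓ · (3,3)1 2/3 ✓ · (3,4)2 3/4 ✓ · (3,5)2 3/3 ✓
Row 4: (4,1)1 1/3 ✗ · (4,2)2 0/4 ✗ · (4,3)1 2/4 ✓ · (4,4)2 3/4 ✓ · (4,5)2 3/3 ✓
Row 5: (5,1)2 0/3 ✗ · (5,2)1 1/3 ✗ · (5,3)1 3/4 ✓ · (5,4)2 3/4 ✓ · (5,5)2 2/3 ✓
Row 6: (6,1)1 0/1 ✗ · (6,3)1 1/2 ✓ · (6,4)2 1/3 ✗ · (6,5)1 0/2 ✗
Unsatisfied: (1,1), (1,2), (1,5), (4,1), (4,2), (5,1), (5,2), (6,1), (6,4), (6,5) — 10 in total.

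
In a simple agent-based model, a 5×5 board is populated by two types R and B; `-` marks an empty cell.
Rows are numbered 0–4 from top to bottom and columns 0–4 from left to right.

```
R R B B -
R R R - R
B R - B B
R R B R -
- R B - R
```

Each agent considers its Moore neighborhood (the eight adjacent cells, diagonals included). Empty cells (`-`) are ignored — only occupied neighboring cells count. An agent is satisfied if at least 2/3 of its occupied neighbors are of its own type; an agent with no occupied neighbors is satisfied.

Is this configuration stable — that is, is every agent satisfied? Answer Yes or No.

No

(0,0)R 3/3 ✓
(0,1)R 4/5 ✓
(0,2)B 1/4 ✗
(0,3)B 1/3 ✗
(1,0)R 4/5 ✓
(1,1)R 5/7 ✓
(1,2)R 3/6 ✗
(1,4)R 0/3 ✗
(2,0)B 0/5 ✗
(2,1)R 5/7 ✓
(2,3)B 2/5 ✗
(2,4)B 1/3 ✗
(3,0)R 3/4 ✓
(3,1)R 3/6 ✗
(3,2)B 2/6 ✗
(3,3)R 1/5 ✗
(4,1)R 2/4 ✗
(4,2)B 1/4 ✗
(4,4)R 1/1 ✓
For instance (0,2) has only 1/4 same-type neighbors, below 2/3.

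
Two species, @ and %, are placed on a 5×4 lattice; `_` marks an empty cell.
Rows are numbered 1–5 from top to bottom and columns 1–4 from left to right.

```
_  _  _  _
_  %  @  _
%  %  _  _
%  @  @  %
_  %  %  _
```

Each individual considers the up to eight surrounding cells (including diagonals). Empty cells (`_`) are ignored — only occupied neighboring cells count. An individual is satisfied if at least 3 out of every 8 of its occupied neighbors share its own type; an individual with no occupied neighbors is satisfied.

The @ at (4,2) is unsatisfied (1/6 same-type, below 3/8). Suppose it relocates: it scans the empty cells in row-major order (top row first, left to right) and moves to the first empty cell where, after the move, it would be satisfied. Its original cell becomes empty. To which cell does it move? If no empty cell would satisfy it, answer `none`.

Vacating (4,2). Empty cells in order:
  (1,1): 0/1 same-type → still unsatisfied.
  (1,2): 1/2 same-type → satisfied — stop here.

(1,2)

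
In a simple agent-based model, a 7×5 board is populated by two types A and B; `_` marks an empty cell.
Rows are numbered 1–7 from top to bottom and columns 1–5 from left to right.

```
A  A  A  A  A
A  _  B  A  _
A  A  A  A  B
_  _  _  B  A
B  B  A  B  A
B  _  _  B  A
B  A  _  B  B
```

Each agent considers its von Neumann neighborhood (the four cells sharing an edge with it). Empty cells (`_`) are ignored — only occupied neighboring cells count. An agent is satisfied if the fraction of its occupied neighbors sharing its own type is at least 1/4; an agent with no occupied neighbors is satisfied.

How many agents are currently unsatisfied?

(1,1)A 2/2 ok
(1,2)A 2/2 ok
(1,3)A 2/3 ok
(1,4)A 3/3 ok
(1,5)A 1/1 ok
(2,1)A 2/2 ok
(2,3)B 0/3 unhappy
(2,4)A 2/3 ok
(3,1)A 2/2 ok
(3,2)A 2/2 ok
(3,3)A 2/3 ok
(3,4)A 2/4 ok
(3,5)B 0/2 unhappy
(4,4)B 1/3 ok
(4,5)A 1/3 ok
(5,1)B 2/2 ok
(5,2)B 1/2 ok
(5,3)A 0/2 unhappy
(5,4)B 2/4 ok
(5,5)A 2/3 ok
(6,1)B 2/2 ok
(6,4)B 2/3 ok
(6,5)A 1/3 ok
(7,1)B 1/2 ok
(7,2)A 0/1 unhappy
(7,4)B 2/2 ok
(7,5)B 1/2 ok
Unsatisfied: (2,3), (3,5), (5,3), (7,2) — 4 in total.

4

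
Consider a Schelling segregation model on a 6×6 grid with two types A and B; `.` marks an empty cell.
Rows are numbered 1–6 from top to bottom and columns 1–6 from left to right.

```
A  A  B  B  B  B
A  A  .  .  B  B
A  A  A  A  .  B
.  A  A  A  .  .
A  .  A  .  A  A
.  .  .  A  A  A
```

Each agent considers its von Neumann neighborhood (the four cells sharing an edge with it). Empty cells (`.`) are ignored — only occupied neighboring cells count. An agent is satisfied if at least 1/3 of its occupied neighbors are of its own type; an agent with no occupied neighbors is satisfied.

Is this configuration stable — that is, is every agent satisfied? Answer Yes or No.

(1,1)A 2/2 satisfied
(1,2)A 2/3 satisfied
(1,3)B 1/2 satisfied
(1,4)B 2/2 satisfied
(1,5)B 3/3 satisfied
(1,6)B 2/2 satisfied
(2,1)A 3/3 satisfied
(2,2)A 3/3 satisfied
(2,5)B 2/2 satisfied
(2,6)B 3/3 satisfied
(3,1)A 2/2 satisfied
(3,2)A 4/4 satisfied
(3,3)A 3/3 satisfied
(3,4)A 2/2 satisfied
(3,6)B 1/1 satisfied
(4,2)A 2/2 satisfied
(4,3)A 4/4 satisfied
(4,4)A 2/2 satisfied
(5,1)A 0/0 satisfied
(5,3)A 1/1 satisfied
(5,5)A 2/2 satisfied
(5,6)A 2/2 satisfied
(6,4)A 1/1 satisfied
(6,5)A 3/3 satisfied
(6,6)A 2/2 satisfied
All meet the threshold, so the configuration is stable.

Yes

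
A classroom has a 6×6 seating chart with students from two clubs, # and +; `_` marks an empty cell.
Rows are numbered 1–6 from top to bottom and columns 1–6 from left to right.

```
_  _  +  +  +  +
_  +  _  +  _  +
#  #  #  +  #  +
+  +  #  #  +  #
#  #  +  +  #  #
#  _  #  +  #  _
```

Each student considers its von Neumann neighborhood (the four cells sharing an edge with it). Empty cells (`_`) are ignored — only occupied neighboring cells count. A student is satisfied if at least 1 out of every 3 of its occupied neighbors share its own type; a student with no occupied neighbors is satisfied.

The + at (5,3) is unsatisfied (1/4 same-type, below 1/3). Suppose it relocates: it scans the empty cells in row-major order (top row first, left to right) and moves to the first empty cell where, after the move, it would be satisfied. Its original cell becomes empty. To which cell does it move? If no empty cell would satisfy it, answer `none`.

Vacating (5,3). Empty cells in order:
  (1,1): 0/0 same-type → satisfied — stop here.

(1,1)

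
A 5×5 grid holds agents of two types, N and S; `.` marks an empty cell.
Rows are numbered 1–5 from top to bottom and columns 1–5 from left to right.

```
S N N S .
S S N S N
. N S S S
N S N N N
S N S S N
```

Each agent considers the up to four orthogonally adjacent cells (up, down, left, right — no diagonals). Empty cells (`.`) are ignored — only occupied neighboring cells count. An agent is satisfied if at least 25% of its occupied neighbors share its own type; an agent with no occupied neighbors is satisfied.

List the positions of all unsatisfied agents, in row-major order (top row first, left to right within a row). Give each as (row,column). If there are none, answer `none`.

(2,5), (3,2), (4,1), (4,2), (5,1), (5,2)

Row 1: (1,1)S 1/2 ✓ · (1,2)N 1/3 ✓ · (1,3)N 2/3 ✓ · (1,4)S 1/2 ✓
Row 2: (2,1)S 2/2 ✓ · (2,2)S 1/4 ✓ · (2,3)N 1/4 ✓ · (2,4)S 2/4 ✓ · (2,5)N 0/2 ✗
Row 3: (3,2)N 0/3 ✗ · (3,3)S 1/4 ✓ · (3,4)S 3/4 ✓ · (3,5)S 1/3 ✓
Row 4: (4,1)N 0/2 ✗ · (4,2)S 0/4 ✗ · (4,3)N 1/4 ✓ · (4,4)N 2/4 ✓ · (4,5)N 2/3 ✓
Row 5: (5,1)S 0/2 ✗ · (5,2)N 0/3 ✗ · (5,3)S 1/3 ✓ · (5,4)S 1/3 ✓ · (5,5)N 1/2 ✓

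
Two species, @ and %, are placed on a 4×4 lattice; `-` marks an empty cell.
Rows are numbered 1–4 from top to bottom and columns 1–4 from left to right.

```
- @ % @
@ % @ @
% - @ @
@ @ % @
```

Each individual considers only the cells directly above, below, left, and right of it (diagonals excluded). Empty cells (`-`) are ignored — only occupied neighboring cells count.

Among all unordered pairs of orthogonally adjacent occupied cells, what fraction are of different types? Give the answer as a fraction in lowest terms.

Scan each occupied cell's neighbors to the right and below so each pair is counted once.
Row 1: @(1,2)–%(1,3)≠ @(1,2)–%(2,2)≠ %(1,3)–@(1,4)≠ %(1,3)–@(2,3)≠ @(1,4)–@(2,4)=  → 4/5 unlike.
Row 2: @(2,1)–%(2,2)≠ @(2,1)–%(3,1)≠ %(2,2)–@(2,3)≠ @(2,3)–@(2,4)= @(2,3)–@(3,3)= @(2,4)–@(3,4)=  → 3/6 unlike.
Row 3: %(3,1)–@(4,1)≠ @(3,3)–@(3,4)= @(3,3)–%(4,3)≠ @(3,4)–@(4,4)=  → 2/4 unlike.
Row 4: @(4,1)–@(4,2)= @(4,2)–%(4,3)≠ %(4,3)–@(4,4)≠  → 2/3 unlike.
Total adjacent occupied pairs: 18; unlike-type pairs: 11.
11/18 is already in lowest terms.

11/18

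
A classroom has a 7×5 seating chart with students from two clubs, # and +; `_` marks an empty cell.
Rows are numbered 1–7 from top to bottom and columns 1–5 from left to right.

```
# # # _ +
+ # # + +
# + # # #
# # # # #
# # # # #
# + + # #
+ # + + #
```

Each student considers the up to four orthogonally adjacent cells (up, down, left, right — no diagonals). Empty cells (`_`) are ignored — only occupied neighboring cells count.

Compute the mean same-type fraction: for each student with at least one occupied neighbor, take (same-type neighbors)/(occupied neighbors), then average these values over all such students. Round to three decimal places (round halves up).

Row 1: (1,1)# 1/2 · (1,2)# 3/3 · (1,3)# 2/2 · (1,5)+ 1/1
Row 2: (2,1)+ 0/3 · (2,2)# 2/4 · (2,3)# 3/4 · (2,4)+ 1/3 · (2,5)+ 2/3
Row 3: (3,1)# 1/3 · (3,2)+ 0/4 · (3,3)# 3/4 · (3,4)# 3/4 · (3,5)# 2/3
Row 4: (4,1)# 3/3 · (4,2)# 3/4 · (4,3)# 4/4 · (4,4)# 4/4 · (4,5)# 3/3
Row 5: (5,1)# 3/3 · (5,2)# 3/4 · (5,3)# 3/4 · (5,4)# 4/4 · (5,5)# 3/3
Row 6: (6,1)# 1/3 · (6,2)+ 1/4 · (6,3)+ 2/4 · (6,4)# 2/4 · (6,5)# 3/3
Row 7: (7,1)+ 0/2 · (7,2)# 0/3 · (7,3)+ 2/3 · (7,4)+ 1/3 · (7,5)# 1/2
Sum over 34 students: 1/2 + 3/3 + 2/2 + 1/1 + 0/3 + 2/4 + 3/4 + 1/3 + 2/3 + 1/3 + 0/4 + 3/4 + 3/4 + 2/3 + 3/3 + 3/4 + 4/4 + 4/4 + 3/3 + 3/3 + 3/4 + 3/4 + 4/4 + 3/3 + 1/3 + 1/4 + 2/4 + 2/4 + 3/3 + 0/2 + 0/3 + 2/3 + 1/3 + 1/2 = 259/12; mean = 259/12 ÷ 34 = 259/408 = 0.634803… → 0.635.

0.635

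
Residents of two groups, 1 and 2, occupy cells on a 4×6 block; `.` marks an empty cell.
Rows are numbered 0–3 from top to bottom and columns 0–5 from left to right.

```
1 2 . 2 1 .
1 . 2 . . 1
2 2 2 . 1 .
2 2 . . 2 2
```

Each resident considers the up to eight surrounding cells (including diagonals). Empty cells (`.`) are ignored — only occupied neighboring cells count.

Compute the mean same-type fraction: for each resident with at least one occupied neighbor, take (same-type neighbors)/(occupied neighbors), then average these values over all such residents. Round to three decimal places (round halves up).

0.667

Row 0: (0,0)1 1/2 · (0,1)2 1/3 · (0,3)2 1/2 · (0,4)1 1/2
Row 1: (1,0)1 1/4 · (1,2)2 4/4 · (1,5)1 2/2
Row 2: (2,0)2 3/4 · (2,1)2 5/6 · (2,2)2 3/3 · (2,4)1 1/3
Row 3: (3,0)2 3/3 · (3,1)2 4/4 · (3,4)2 1/2 · (3,5)2 1/2
Sum over 15 residents: 1/2 + 1/3 + 1/2 + 1/2 + 1/4 + 4/4 + 2/2 + 3/4 + 5/6 + 3/3 + 1/3 + 3/3 + 4/4 + 1/2 + 1/2 = 10; mean = 10 ÷ 15 = 2/3 = 0.666666… → 0.667.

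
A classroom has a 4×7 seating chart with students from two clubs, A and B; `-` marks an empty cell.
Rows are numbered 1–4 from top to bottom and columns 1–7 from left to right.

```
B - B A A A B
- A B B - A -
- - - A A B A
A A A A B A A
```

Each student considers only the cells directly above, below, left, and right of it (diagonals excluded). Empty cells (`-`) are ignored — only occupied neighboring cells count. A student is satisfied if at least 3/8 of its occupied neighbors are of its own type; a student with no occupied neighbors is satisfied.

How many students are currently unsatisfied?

8

Row 1: (1,1)B 0/0 ok · (1,3)B 1/2 ok · (1,4)A 1/3 unhappy · (1,5)A 2/2 ok · (1,6)A 2/3 ok · (1,7)B 0/1 unhappy
Row 2: (2,2)A 0/1 unhappy · (2,3)B 2/3 ok · (2,4)B 1/3 unhappy · (2,6)A 1/2 ok
Row 3: (3,4)A 2/3 ok · (3,5)A 1/3 unhappy · (3,6)B 0/4 unhappy · (3,7)A 1/2 ok
Row 4: (4,1)A 1/1 ok · (4,2)A 2/2 ok · (4,3)A 2/2 ok · (4,4)A 2/3 ok · (4,5)B 0/3 unhappy · (4,6)A 1/3 unhappy · (4,7)A 2/2 ok
Unsatisfied: (1,4), (1,7), (2,2), (2,4), (3,5), (3,6), (4,5), (4,6) — 8 in total.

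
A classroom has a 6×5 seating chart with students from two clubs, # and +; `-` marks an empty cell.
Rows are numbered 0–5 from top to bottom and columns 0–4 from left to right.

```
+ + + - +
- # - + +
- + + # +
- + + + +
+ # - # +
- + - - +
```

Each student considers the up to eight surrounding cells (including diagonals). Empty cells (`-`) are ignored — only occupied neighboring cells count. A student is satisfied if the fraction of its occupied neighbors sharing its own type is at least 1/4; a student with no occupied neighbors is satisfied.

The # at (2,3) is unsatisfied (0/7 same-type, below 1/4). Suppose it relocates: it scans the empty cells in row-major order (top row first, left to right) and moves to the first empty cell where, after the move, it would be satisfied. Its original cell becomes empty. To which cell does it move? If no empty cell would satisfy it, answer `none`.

Vacating (2,3). Empty cells in order:
  (0,3): 0/4 same-type → still unsatisfied.
  (1,0): 1/4 same-type → satisfied — stop here.

(1,0)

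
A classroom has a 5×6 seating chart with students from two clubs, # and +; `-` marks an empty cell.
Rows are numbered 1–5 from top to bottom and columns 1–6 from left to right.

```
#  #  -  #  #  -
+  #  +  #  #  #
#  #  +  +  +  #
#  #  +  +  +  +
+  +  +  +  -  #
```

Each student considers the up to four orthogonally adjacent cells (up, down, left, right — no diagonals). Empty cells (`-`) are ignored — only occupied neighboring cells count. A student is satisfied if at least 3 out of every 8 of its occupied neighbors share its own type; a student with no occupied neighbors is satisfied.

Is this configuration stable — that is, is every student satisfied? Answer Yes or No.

No

(1,1)# 1/2 ok
(1,2)# 2/2 ok
(1,4)# 2/2 ok
(1,5)# 2/2 ok
(2,1)+ 0/3 unhappy
(2,2)# 2/4 ok
(2,3)+ 1/3 unhappy
(2,4)# 2/4 ok
(2,5)# 3/4 ok
(2,6)# 2/2 ok
(3,1)# 2/3 ok
(3,2)# 3/4 ok
(3,3)+ 3/4 ok
(3,4)+ 3/4 ok
(3,5)+ 2/4 ok
(3,6)# 1/3 unhappy
(4,1)# 2/3 ok
(4,2)# 2/4 ok
(4,3)+ 3/4 ok
(4,4)+ 4/4 ok
(4,5)+ 3/3 ok
(4,6)+ 1/3 unhappy
(5,1)+ 1/2 ok
(5,2)+ 2/3 ok
(5,3)+ 3/3 ok
(5,4)+ 2/2 ok
(5,6)# 0/1 unhappy
For instance (2,1) has only 0/3 same-type neighbors, below 3/8.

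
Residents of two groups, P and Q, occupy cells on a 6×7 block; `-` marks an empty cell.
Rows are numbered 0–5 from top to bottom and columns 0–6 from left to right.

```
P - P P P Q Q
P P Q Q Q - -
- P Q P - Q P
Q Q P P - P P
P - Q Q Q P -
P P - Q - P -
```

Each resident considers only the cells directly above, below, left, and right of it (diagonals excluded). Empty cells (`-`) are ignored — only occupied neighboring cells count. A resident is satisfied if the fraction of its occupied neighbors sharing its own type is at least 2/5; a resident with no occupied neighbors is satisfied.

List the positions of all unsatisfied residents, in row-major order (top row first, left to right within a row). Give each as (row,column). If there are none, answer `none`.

(0,4), (2,1), (2,2), (2,3), (2,5), (3,1), (3,2)

Row 0: (0,0)P 1/1 satisfied · (0,2)P 1/2 satisfied · (0,3)P 2/3 satisfied · (0,4)P 1/3 not · (0,5)Q 1/2 satisfied · (0,6)Q 1/1 satisfied
Row 1: (1,0)P 2/2 satisfied · (1,1)P 2/3 satisfied · (1,2)Q 2/4 satisfied · (1,3)Q 2/4 satisfied · (1,4)Q 1/2 satisfied
Row 2: (2,1)P 1/3 not · (2,2)Q 1/4 not · (2,3)P 1/3 not · (2,5)Q 0/2 not · (2,6)P 1/2 satisfied
Row 3: (3,0)Q 1/2 satisfied · (3,1)Q 1/3 not · (3,2)P 1/4 not · (3,3)P 2/3 satisfied · (3,5)P 2/3 satisfied · (3,6)P 2/2 satisfied
Row 4: (4,0)P 1/2 satisfied · (4,2)Q 1/2 satisfied · (4,3)Q 3/4 satisfied · (4,4)Q 1/2 satisfied · (4,5)P 2/3 satisfied
Row 5: (5,0)P 2/2 satisfied · (5,1)P 1/1 satisfied · (5,3)Q 1/1 satisfied · (5,5)P 1/1 satisfied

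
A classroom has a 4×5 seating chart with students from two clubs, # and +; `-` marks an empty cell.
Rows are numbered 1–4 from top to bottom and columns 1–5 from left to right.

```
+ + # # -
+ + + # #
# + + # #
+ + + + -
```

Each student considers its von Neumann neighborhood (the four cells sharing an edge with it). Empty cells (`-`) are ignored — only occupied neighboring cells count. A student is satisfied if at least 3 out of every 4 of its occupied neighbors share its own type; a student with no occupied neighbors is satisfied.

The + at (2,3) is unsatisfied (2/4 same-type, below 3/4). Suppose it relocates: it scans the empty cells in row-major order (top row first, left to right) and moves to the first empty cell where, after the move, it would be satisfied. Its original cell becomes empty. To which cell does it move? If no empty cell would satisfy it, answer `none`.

Vacating (2,3). Empty cells in order:
  (1,5): 0/2 same-type → still unsatisfied.
  (4,5): 1/2 same-type → still unsatisfied.

none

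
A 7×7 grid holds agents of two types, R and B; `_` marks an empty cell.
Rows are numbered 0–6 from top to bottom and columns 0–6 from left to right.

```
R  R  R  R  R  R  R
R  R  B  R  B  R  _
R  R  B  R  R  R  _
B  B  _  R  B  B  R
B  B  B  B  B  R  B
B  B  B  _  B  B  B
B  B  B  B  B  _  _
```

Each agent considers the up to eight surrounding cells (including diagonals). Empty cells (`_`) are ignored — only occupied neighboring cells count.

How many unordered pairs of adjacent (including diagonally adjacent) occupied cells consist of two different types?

Scan each occupied cell's neighbors to the right and below (and the two forward diagonals) so each pair is counted once.
Row 0: R(0,0)–R(0,1)= R(0,0)–R(1,0)= R(0,0)–R(1,1)= R(0,1)–R(0,2)= R(0,1)–R(1,1)= R(0,1)–B(1,2)≠ R(0,1)–R(1,0)= R(0,2)–R(0,3)= R(0,2)–B(1,2)≠ R(0,2)–R(1,3)= R(0,2)–R(1,1)= R(0,3)–R(0,4)= R(0,3)–R(1,3)= R(0,3)–B(1,4)≠ R(0,3)–B(1,2)≠ R(0,4)–R(0,5)= R(0,4)–B(1,4)≠ R(0,4)–R(1,5)= R(0,4)–R(1,3)= R(0,5)–R(0,6)= R(0,5)–R(1,5)= R(0,5)–B(1,4)≠ R(0,6)–R(1,5)=  → 6/23 unlike.
Row 1: R(1,0)–R(1,1)= R(1,0)–R(2,0)= R(1,0)–R(2,1)= R(1,1)–B(1,2)≠ R(1,1)–R(2,1)= R(1,1)–B(2,2)≠ R(1,1)–R(2,0)= B(1,2)–R(1,3)≠ B(1,2)–B(2,2)= B(1,2)–R(2,3)≠ B(1,2)–R(2,1)≠ R(1,3)–B(1,4)≠ R(1,3)–R(2,3)= R(1,3)–R(2,4)= R(1,3)–B(2,2)≠ B(1,4)–R(1,5)≠ B(1,4)–R(2,4)≠ B(1,4)–R(2,5)≠ B(1,4)–R(2,3)≠ R(1,5)–R(2,5)= R(1,5)–R(2,4)=  → 11/21 unlike.
Row 2: R(2,0)–R(2,1)= R(2,0)–B(3,0)≠ R(2,0)–B(3,1)≠ R(2,1)–B(2,2)≠ R(2,1)–B(3,1)≠ R(2,1)–B(3,0)≠ B(2,2)–R(2,3)≠ B(2,2)–R(3,3)≠ B(2,2)–B(3,1)= R(2,3)–R(2,4)= R(2,3)–R(3,3)= R(2,3)–B(3,4)≠ R(2,4)–R(2,5)= R(2,4)–B(3,4)≠ R(2,4)–B(3,5)≠ R(2,4)–R(3,3)= R(2,5)–B(3,5)≠ R(2,5)–R(3,6)= R(2,5)–B(3,4)≠  → 12/19 unlike.
Row 3: B(3,0)–B(3,1)= B(3,0)–B(4,0)= B(3,0)–B(4,1)= B(3,1)–B(4,1)= B(3,1)–B(4,2)= B(3,1)–B(4,0)= R(3,3)–B(3,4)≠ R(3,3)–B(4,3)≠ R(3,3)–B(4,4)≠ R(3,3)–B(4,2)≠ B(3,4)–B(3,5)= B(3,4)–B(4,4)= B(3,4)–R(4,5)≠ B(3,4)–B(4,3)= B(3,5)–R(3,6)≠ B(3,5)–R(4,5)≠ B(3,5)–B(4,6)= B(3,5)–B(4,4)= R(3,6)–B(4,6)≠ R(3,6)–R(4,5)=  → 8/20 unlike.
Row 4: B(4,0)–B(4,1)= B(4,0)–B(5,0)= B(4,0)–B(5,1)= B(4,1)–B(4,2)= B(4,1)–B(5,1)= B(4,1)–B(5,2)= B(4,1)–B(5,0)= B(4,2)–B(4,3)= B(4,2)–B(5,2)= B(4,2)–B(5,1)= B(4,3)–B(4,4)= B(4,3)–B(5,4)= B(4,3)–B(5,2)= B(4,4)–R(4,5)≠ B(4,4)–B(5,4)= B(4,4)–B(5,5)= R(4,5)–B(4,6)≠ R(4,5)–B(5,5)≠ R(4,5)–B(5,6)≠ R(4,5)–B(5,4)≠ B(4,6)–B(5,6)= B(4,6)–B(5,5)=  → 5/22 unlike.
Row 5: B(5,0)–B(5,1)= B(5,0)–B(6,0)= B(5,0)–B(6,1)= B(5,1)–B(5,2)= B(5,1)–B(6,1)= B(5,1)–B(6,2)= B(5,1)–B(6,0)= B(5,2)–B(6,2)= B(5,2)–B(6,3)= B(5,2)–B(6,1)= B(5,4)–B(5,5)= B(5,4)–B(6,4)= B(5,4)–B(6,3)= B(5,5)–B(5,6)= B(5,5)–B(6,4)=  → 0/15 unlike.
Row 6: B(6,0)–B(6,1)= B(6,1)–B(6,2)= B(6,2)–B(6,3)= B(6,3)–B(6,4)=  → 0/4 unlike.
Total adjacent occupied pairs: 124; unlike-type pairs: 42.

42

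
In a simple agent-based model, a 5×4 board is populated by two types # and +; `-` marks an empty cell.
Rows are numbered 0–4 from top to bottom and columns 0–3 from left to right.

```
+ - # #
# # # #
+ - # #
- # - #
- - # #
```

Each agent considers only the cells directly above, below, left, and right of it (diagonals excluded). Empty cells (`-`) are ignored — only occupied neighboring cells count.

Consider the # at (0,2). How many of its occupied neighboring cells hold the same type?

2

Occupied neighbors of (0,2): (1,2)=#, (0,3)=#.
Same type (#): 2 of 2.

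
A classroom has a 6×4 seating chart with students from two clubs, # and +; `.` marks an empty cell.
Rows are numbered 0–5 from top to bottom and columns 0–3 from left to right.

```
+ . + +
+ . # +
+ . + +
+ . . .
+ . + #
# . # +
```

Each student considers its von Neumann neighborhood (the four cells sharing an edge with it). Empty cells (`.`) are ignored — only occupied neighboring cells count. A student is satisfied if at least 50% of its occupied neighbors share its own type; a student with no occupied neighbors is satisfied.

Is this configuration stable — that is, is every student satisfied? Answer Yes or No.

No

Row 0: (0,0)+ 1/1 satisfied · (0,2)+ 1/2 satisfied · (0,3)+ 2/2 satisfied
Row 1: (1,0)+ 2/2 satisfied · (1,2)# 0/3 not · (1,3)+ 2/3 satisfied
Row 2: (2,0)+ 2/2 satisfied · (2,2)+ 1/2 satisfied · (2,3)+ 2/2 satisfied
Row 3: (3,0)+ 2/2 satisfied
Row 4: (4,0)+ 1/2 satisfied · (4,2)+ 0/2 not · (4,3)# 0/2 not
Row 5: (5,0)# 0/1 not · (5,2)# 0/2 not · (5,3)+ 0/2 not
For instance (1,2) has only 0/3 same-type neighbors, below 1/2.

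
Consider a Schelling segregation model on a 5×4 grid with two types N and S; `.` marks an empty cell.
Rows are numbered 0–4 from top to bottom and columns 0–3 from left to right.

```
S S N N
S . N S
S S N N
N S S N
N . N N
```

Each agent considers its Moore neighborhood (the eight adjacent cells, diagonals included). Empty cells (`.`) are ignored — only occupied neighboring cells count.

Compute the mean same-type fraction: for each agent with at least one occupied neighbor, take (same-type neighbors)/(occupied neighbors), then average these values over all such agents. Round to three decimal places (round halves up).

Row 0: (0,0)S 2/2 · (0,1)S 2/4 · (0,2)N 2/4 · (0,3)N 2/3
Row 1: (1,0)S 4/4 · (1,2)N 4/7 · (1,3)S 0/5
Row 2: (2,0)S 3/4 · (2,1)S 4/7 · (2,2)N 3/7 · (2,3)N 3/5
Row 3: (3,0)N 1/4 · (3,1)S 3/7 · (3,2)S 2/7 · (3,3)N 4/5
Row 4: (4,0)N 1/2 · (4,2)N 2/4 · (4,3)N 2/3
Sum over 18 agents: 2/2 + 2/4 + 2/4 + 2/3 + 4/4 + 4/7 + 0/5 + 3/4 + 4/7 + 3/7 + 3/5 + 1/4 + 3/7 + 2/7 + 4/5 + 1/2 + 2/4 + 2/3 = 1052/105; mean = 1052/105 ÷ 18 = 526/945 = 0.556613… → 0.557.

0.557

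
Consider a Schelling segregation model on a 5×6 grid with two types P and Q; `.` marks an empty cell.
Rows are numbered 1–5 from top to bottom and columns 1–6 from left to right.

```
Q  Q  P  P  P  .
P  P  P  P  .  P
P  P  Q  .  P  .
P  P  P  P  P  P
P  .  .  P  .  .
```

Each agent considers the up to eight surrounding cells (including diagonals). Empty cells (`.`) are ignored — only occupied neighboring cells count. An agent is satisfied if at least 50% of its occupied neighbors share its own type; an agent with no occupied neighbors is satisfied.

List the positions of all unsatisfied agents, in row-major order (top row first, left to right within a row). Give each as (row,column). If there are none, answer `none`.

(1,1), (1,2), (3,3)

(1,1)Q 1/3 ✗
(1,2)Q 1/5 ✗
(1,3)P 4/5 ✓
(1,4)P 4/4 ✓
(1,5)P 3/3 ✓
(2,1)P 3/5 ✓
(2,2)P 5/8 ✓
(2,3)P 5/7 ✓
(2,4)P 5/6 ✓
(2,6)P 2/2 ✓
(3,1)P 5/5 ✓
(3,2)P 7/8 ✓
(3,3)Q 0/7 ✗
(3,5)P 5/5 ✓
(4,1)P 4/4 ✓
(4,2)P 5/6 ✓
(4,3)P 4/5 ✓
(4,4)P 4/5 ✓
(4,5)P 4/4 ✓
(4,6)P 2/2 ✓
(5,1)P 2/2 ✓
(5,4)P 3/3 ✓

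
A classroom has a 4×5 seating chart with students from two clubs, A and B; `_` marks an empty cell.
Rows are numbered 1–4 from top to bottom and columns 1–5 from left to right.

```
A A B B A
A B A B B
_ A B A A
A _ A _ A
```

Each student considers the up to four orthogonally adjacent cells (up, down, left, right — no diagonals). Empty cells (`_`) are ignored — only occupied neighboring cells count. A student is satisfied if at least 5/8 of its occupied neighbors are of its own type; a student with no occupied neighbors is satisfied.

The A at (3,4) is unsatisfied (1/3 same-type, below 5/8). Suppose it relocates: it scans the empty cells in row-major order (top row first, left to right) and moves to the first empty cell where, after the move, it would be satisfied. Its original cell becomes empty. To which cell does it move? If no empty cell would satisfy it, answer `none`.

(3,1)

Vacating (3,4). Empty cells in order:
  (3,1): 3/3 same-type → satisfied — stop here.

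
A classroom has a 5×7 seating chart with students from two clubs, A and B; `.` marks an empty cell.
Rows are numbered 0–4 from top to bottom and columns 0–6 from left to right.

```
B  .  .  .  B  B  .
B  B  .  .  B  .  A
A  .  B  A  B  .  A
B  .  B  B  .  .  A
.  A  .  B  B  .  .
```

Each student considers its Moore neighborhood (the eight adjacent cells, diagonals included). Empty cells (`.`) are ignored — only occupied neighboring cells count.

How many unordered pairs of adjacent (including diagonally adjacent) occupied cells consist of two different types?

11

Scan each occupied cell's neighbors to the right and below (and the two forward diagonals) so each pair is counted once.
From row 0: 1 unlike of 6 pairs (running 1/6).
From row 1: 3 unlike of 7 pairs (running 4/13).
From row 2: 5 unlike of 9 pairs (running 9/22).
From row 3: 2 unlike of 6 pairs (running 11/28).
From row 4: 0 unlike of 1 pairs (running 11/29).
Total adjacent occupied pairs: 29; unlike-type pairs: 11.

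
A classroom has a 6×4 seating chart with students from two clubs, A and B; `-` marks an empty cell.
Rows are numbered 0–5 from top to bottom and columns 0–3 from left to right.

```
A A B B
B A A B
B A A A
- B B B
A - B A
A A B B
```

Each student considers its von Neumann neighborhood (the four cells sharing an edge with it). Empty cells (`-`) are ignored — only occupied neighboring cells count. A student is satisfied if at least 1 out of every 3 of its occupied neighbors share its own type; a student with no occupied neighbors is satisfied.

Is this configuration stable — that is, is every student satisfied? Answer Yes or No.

(0,0)A 1/2 satisfied
(0,1)A 2/3 satisfied
(0,2)B 1/3 satisfied
(0,3)B 2/2 satisfied
(1,0)B 1/3 satisfied
(1,1)A 3/4 satisfied
(1,2)A 2/4 satisfied
(1,3)B 1/3 satisfied
(2,0)B 1/2 satisfied
(2,1)A 2/4 satisfied
(2,2)A 3/4 satisfied
(2,3)A 1/3 satisfied
(3,1)B 1/2 satisfied
(3,2)B 3/4 satisfied
(3,3)B 1/3 satisfied
(4,0)A 1/1 satisfied
(4,2)B 2/3 satisfied
(4,3)A 0/3 not
(5,0)A 2/2 satisfied
(5,1)A 1/2 satisfied
(5,2)B 2/3 satisfied
(5,3)B 1/2 satisfied
For instance (4,3) has only 0/3 same-type neighbors, below 1/3.

No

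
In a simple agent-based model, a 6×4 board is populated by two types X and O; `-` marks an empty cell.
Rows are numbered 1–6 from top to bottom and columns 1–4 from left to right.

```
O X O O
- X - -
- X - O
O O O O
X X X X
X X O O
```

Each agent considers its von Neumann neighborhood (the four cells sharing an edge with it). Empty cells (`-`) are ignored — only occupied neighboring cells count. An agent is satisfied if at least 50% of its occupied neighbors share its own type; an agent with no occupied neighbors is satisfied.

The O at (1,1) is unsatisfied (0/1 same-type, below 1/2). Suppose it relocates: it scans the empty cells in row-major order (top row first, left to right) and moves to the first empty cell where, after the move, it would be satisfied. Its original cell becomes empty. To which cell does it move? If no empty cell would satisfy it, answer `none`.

(2,3)

Vacating (1,1). Empty cells in order:
  (2,1): 0/1 same-type → still unsatisfied.
  (2,3): 1/2 same-type → satisfied — stop here.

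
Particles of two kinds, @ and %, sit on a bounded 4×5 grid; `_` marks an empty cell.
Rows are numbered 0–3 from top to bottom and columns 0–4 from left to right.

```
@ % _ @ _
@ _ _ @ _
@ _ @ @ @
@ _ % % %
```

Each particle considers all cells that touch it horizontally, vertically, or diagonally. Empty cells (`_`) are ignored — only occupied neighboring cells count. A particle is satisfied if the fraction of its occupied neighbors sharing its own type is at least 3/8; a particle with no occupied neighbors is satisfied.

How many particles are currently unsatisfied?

3

(0,0)@ 1/2 ✓
(0,1)% 0/2 ✗
(0,3)@ 1/1 ✓
(1,0)@ 2/3 ✓
(1,3)@ 4/4 ✓
(2,0)@ 2/2 ✓
(2,2)@ 2/4 ✓
(2,3)@ 3/6 ✓
(2,4)@ 2/4 ✓
(3,0)@ 1/1 ✓
(3,2)% 1/3 ✗
(3,3)% 2/5 ✓
(3,4)% 1/3 ✗
Unsatisfied: (0,1), (3,2), (3,4) — 3 in total.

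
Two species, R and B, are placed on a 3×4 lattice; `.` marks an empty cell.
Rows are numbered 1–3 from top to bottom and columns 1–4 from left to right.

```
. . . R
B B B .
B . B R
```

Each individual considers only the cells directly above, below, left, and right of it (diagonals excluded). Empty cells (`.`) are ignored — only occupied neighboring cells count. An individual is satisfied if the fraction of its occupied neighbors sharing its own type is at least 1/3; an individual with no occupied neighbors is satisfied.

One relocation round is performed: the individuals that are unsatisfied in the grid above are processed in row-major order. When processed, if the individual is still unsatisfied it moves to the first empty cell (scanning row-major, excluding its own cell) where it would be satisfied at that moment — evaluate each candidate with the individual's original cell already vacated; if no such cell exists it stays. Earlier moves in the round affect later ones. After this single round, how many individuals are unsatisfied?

0

Initially unsatisfied (in order): (3,4).
  (3,4) → (1,3).
Resulting grid:
. . R R
B B B .
B . B .
All satisfied now.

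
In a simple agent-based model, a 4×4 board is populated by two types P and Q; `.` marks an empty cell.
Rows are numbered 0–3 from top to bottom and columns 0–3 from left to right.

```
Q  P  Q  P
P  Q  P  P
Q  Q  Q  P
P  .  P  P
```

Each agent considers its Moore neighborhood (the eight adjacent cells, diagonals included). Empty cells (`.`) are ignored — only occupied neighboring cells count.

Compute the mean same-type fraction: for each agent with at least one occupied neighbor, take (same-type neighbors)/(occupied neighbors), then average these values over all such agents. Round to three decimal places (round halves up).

Row 0: (0,0)Q 1/3 · (0,1)P 2/5 · (0,2)Q 1/5 · (0,3)P 2/3
Row 1: (1,0)P 1/5 · (1,1)Q 5/8 · (1,2)P 4/8 · (1,3)P 3/5
Row 2: (2,0)Q 2/4 · (2,1)Q 3/7 · (2,2)Q 2/7 · (2,3)P 4/5
Row 3: (3,0)P 0/2 · (3,2)P 2/4 · (3,3)P 2/3
Sum over 15 agents: 1/3 + 2/5 + 1/5 + 2/3 + 1/5 + 5/8 + 4/8 + 3/5 + 2/4 + 3/7 + 2/7 + 4/5 + 0/2 + 2/4 + 2/3 = 5633/840; mean = 5633/840 ÷ 15 = 5633/12600 = 0.447063… → 0.447.

0.447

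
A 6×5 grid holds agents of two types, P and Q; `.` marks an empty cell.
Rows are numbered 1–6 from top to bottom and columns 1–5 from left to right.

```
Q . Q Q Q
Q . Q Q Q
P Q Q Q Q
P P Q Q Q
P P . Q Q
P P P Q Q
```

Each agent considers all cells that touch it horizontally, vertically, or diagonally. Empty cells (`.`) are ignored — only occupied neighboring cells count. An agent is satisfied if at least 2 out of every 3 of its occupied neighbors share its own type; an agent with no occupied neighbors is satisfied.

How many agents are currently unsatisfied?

4

Row 1: (1,1)Q 1/1 ✓ · (1,3)Q 3/3 ✓ · (1,4)Q 5/5 ✓ · (1,5)Q 3/3 ✓
Row 2: (2,1)Q 2/3 ✓ · (2,3)Q 6/6 ✓ · (2,4)Q 8/8 ✓ · (2,5)Q 5/5 ✓
Row 3: (3,1)P 2/4 ✗ · (3,2)Q 4/7 ✗ · (3,3)Q 6/7 ✓ · (3,4)Q 8/8 ✓ · (3,5)Q 5/5 ✓
Row 4: (4,1)P 4/5 ✓ · (4,2)P 4/7 ✗ · (4,3)Q 5/7 ✓ · (4,4)Q 7/7 ✓ · (4,5)Q 5/5 ✓
Row 5: (5,1)P 5/5 ✓ · (5,2)P 6/7 ✓ · (5,4)Q 6/7 ✓ · (5,5)Q 5/5 ✓
Row 6: (6,1)P 3/3 ✓ · (6,2)P 4/4 ✓ · (6,3)P 2/4 ✗ · (6,4)Q 3/4 ✓ · (6,5)Q 3/3 ✓
Unsatisfied: (3,1), (3,2), (4,2), (6,3) — 4 in total.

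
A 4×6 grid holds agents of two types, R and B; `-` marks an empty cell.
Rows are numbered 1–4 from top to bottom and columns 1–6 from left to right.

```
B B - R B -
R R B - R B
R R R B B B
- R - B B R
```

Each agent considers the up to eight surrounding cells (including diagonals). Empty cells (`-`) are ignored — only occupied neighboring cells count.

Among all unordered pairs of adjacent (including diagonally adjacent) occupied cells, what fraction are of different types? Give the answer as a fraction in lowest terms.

Scan each occupied cell's neighbors to the right and below (and the two forward diagonals) so each pair is counted once.
Row 1: B(1,1)–B(1,2)= B(1,1)–R(2,1)≠ B(1,1)–R(2,2)≠ B(1,2)–R(2,2)≠ B(1,2)–B(2,3)= B(1,2)–R(2,1)≠ R(1,4)–B(1,5)≠ R(1,4)–R(2,5)= R(1,4)–B(2,3)≠ B(1,5)–R(2,5)≠ B(1,5)–B(2,6)=  → 7/11 unlike.
Row 2: R(2,1)–R(2,2)= R(2,1)–R(3,1)= R(2,1)–R(3,2)= R(2,2)–B(2,3)≠ R(2,2)–R(3,2)= R(2,2)–R(3,3)= R(2,2)–R(3,1)= B(2,3)–R(3,3)≠ B(2,3)–B(3,4)= B(2,3)–R(3,2)≠ R(2,5)–B(2,6)≠ R(2,5)–B(3,5)≠ R(2,5)–B(3,6)≠ R(2,5)–B(3,4)≠ B(2,6)–B(3,6)= B(2,6)–B(3,5)=  → 7/16 unlike.
Row 3: R(3,1)–R(3,2)= R(3,1)–R(4,2)= R(3,2)–R(3,3)= R(3,2)–R(4,2)= R(3,3)–B(3,4)≠ R(3,3)–B(4,4)≠ R(3,3)–R(4,2)= B(3,4)–B(3,5)= B(3,4)–B(4,4)= B(3,4)–B(4,5)= B(3,5)–B(3,6)= B(3,5)–B(4,5)= B(3,5)–R(4,6)≠ B(3,5)–B(4,4)= B(3,6)–R(4,6)≠ B(3,6)–B(4,5)=  → 4/16 unlike.
Row 4: B(4,4)–B(4,5)= B(4,5)–R(4,6)≠  → 1/2 unlike.
Total adjacent occupied pairs: 45; unlike-type pairs: 19.
19/45 is already in lowest terms.

19/45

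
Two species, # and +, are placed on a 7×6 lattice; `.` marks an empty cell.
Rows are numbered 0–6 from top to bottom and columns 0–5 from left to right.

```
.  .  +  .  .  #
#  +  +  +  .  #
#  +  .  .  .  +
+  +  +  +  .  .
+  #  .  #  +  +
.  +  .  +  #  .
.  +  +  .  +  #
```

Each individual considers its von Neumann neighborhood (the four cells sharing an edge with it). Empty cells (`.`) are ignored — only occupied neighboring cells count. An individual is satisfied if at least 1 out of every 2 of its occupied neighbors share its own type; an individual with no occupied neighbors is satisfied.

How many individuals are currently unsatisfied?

9

(0,2)+ 1/1 satisfied
(0,5)# 1/1 satisfied
(1,0)# 1/2 satisfied
(1,1)+ 2/3 satisfied
(1,2)+ 3/3 satisfied
(1,3)+ 1/1 satisfied
(1,5)# 1/2 satisfied
(2,0)# 1/3 not
(2,1)+ 2/3 satisfied
(2,5)+ 0/1 not
(3,0)+ 2/3 satisfied
(3,1)+ 3/4 satisfied
(3,2)+ 2/2 satisfied
(3,3)+ 1/2 satisfied
(4,0)+ 1/2 satisfied
(4,1)# 0/3 not
(4,3)# 0/3 not
(4,4)+ 1/3 not
(4,5)+ 1/1 satisfied
(5,1)+ 1/2 satisfied
(5,3)+ 0/2 not
(5,4)# 0/3 not
(6,1)+ 2/2 satisfied
(6,2)+ 1/1 satisfied
(6,4)+ 0/2 not
(6,5)# 0/1 not
Unsatisfied: (2,0), (2,5), (4,1), (4,3), (4,4), (5,3), (5,4), (6,4), (6,5) — 9 in total.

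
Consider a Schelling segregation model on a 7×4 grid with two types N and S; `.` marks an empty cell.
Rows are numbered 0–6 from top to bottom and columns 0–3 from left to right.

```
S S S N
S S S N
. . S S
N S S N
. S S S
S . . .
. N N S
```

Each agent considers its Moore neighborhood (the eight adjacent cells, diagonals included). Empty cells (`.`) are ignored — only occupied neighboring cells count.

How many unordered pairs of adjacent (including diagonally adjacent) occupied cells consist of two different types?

Scan each occupied cell's neighbors to the right and below (and the two forward diagonals) so each pair is counted once.
Row 0: S(0,0)–S(0,1)= S(0,0)–S(1,0)= S(0,0)–S(1,1)= S(0,1)–S(0,2)= S(0,1)–S(1,1)= S(0,1)–S(1,2)= S(0,1)–S(1,0)= S(0,2)–N(0,3)≠ S(0,2)–S(1,2)= S(0,2)–N(1,3)≠ S(0,2)–S(1,1)= N(0,3)–N(1,3)= N(0,3)–S(1,2)≠  → 3/13 unlike.
Row 1: S(1,0)–S(1,1)= S(1,1)–S(1,2)= S(1,1)–S(2,2)= S(1,2)–N(1,3)≠ S(1,2)–S(2,2)= S(1,2)–S(2,3)= N(1,3)–S(2,3)≠ N(1,3)–S(2,2)≠  → 3/8 unlike.
Row 2: S(2,2)–S(2,3)= S(2,2)–S(3,2)= S(2,2)–N(3,3)≠ S(2,2)–S(3,1)= S(2,3)–N(3,3)≠ S(2,3)–S(3,2)=  → 2/6 unlike.
Row 3: N(3,0)–S(3,1)≠ N(3,0)–S(4,1)≠ S(3,1)–S(3,2)= S(3,1)–S(4,1)= S(3,1)–S(4,2)= S(3,2)–N(3,3)≠ S(3,2)–S(4,2)= S(3,2)–S(4,3)= S(3,2)–S(4,1)= N(3,3)–S(4,3)≠ N(3,3)–S(4,2)≠  → 5/11 unlike.
Row 4: S(4,1)–S(4,2)= S(4,1)–S(5,0)= S(4,2)–S(4,3)=  → 0/3 unlike.
Row 5: S(5,0)–N(6,1)≠  → 1/1 unlike.
Row 6: N(6,1)–N(6,2)= N(6,2)–S(6,3)≠  → 1/2 unlike.
Total adjacent occupied pairs: 44; unlike-type pairs: 15.

15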